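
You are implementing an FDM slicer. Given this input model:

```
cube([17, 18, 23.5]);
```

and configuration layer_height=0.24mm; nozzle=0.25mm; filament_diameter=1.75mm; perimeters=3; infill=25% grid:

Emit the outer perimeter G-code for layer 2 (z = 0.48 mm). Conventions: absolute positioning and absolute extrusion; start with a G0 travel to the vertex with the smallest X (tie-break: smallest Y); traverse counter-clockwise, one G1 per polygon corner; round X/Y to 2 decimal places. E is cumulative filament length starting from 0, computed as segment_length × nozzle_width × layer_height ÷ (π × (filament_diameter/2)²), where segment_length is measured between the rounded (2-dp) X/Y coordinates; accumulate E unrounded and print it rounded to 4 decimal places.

G0 X0.00 Y0.00 Z0.48
G1 X17.00 Y0.00 E0.4241
G1 X17.00 Y18.00 E0.8731
G1 X0.00 Y18.00 E1.2971
G1 X0.00 Y0.00 E1.7462

At z = 0.48 mm: the cube is present — its section is the full 17×18 rectangle. The outline is a single polygon with 4 vertices. Extrusion per mm of travel: 0.25 × 0.24 / (π × 0.875²) = 0.024945. Accumulating E over each segment gives final E = 1.7462.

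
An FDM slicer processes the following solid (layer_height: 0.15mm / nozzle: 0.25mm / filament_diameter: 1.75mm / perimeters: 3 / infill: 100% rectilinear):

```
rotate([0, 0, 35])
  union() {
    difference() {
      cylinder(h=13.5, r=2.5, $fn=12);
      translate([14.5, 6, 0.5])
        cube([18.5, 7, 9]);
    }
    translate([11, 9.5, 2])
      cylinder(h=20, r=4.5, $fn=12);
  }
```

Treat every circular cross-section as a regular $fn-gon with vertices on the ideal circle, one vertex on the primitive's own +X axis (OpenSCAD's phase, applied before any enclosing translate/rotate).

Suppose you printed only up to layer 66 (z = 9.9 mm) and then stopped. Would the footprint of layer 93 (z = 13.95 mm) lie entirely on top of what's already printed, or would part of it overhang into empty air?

entirely on top

Compare the two slices. At z = 9.9: the cylinder: section is a regular 12-gon, circumradius r=2.5 (area = (12/2)·2.500²·sin(360°/12) = 18.75 mm²); the cube at (14.5, 6) is absent (z outside [0.5, 9.5]); Taking the first minus the rest: none of the subtracted shapes is present at this height, so the r=2.5 cylinder is unchanged — area = 18.75 mm²; the r=4.5 cylinder at (11, 9.5) contributes a regular 12-gon of circumradius 4.5 (area = (12/2)·4.500²·sin(360°/12) = 60.75 mm²); Combining (union): the 2 present regions are separate (no shared area or edge), so areas and boundary lengths simply add and each stays a separate island — area = 79.50 mm²; (whole slice rotated 35° about Z — lengths, areas and connectivity unchanged). At z = 13.95: the cylinder is absent (z outside [0, 13.5]); the cube at (14.5, 6) is absent (z outside [0.5, 9.5]); Subtracting the remaining from the first: the first operand is absent here, so nothing remains; the r=4.5 cylinder at (11, 9.5) contributes a regular 12-gon of circumradius 4.5 (area = (12/2)·4.500²·sin(360°/12) = 60.75 mm²); Taking the union: only the r=4.5 cylinder at (11, 9.5) is present, so the union is just that shape — area = 60.75 mm²; (whole slice rotated 35° about Z — lengths, areas and connectivity unchanged). Checking containment: the cross-section at z = 13.95 is a subset of the cross-section at z = 9.9.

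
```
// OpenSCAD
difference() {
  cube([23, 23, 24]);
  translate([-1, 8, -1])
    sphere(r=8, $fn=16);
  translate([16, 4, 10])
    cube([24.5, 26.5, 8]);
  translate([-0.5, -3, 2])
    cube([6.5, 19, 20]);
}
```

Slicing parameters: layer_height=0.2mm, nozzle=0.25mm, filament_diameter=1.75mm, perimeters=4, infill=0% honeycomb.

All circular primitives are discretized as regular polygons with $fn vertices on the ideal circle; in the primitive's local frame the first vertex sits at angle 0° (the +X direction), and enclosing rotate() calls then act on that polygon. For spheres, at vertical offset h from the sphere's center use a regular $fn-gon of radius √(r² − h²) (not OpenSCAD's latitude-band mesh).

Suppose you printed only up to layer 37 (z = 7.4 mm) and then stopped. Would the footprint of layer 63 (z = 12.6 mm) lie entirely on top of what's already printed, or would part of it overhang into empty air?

Compare the two slices. At z = 7.4: the cube (footprint 23×23) is included at this height (area 529.00 mm²); the sphere at (-1, 8) is absent (|z−center|=8.400 > r=8); the cube at (16, 4) is absent (z outside [10, 18]); the 6.5×19 cube at (-0.5, -3) contributes its full rectangle (area 123.50 mm²); Taking the first minus the rest: starting from the 23×23 cube (529.00 mm²), the 6.5×19 cube at (-0.5, -3) partially overlaps it — only the 96.00 mm² overlap (of its 123.50 mm²) is removed, clipping the outline — area = 433.00 mm². At z = 12.6: the cube (footprint 23×23) is included at this height (area 529.00 mm²); the sphere at (-1, 8) is not intersected at this z (|z−center|=13.600 > r=8); the cube at (16, 4) is present — its section is the full 24.5×26.5 rectangle (area 649.25 mm²); the 6.5×19 cube at (-0.5, -3) contributes its full rectangle (area 123.50 mm²); After the difference (first − rest): starting from the 23×23 cube (529.00 mm²), the 24.5×26.5 cube at (16, 4) partially overlaps it — only the 133.00 mm² overlap (of its 649.25 mm²) is removed, clipping the outline; the 6.5×19 cube at (-0.5, -3) partially overlaps it — only the 96.00 mm² overlap (of its 123.50 mm²) is removed, clipping the outline — area = 300.00 mm². Checking containment: the cross-section at z = 12.6 is a subset of the cross-section at z = 7.4.

entirely on top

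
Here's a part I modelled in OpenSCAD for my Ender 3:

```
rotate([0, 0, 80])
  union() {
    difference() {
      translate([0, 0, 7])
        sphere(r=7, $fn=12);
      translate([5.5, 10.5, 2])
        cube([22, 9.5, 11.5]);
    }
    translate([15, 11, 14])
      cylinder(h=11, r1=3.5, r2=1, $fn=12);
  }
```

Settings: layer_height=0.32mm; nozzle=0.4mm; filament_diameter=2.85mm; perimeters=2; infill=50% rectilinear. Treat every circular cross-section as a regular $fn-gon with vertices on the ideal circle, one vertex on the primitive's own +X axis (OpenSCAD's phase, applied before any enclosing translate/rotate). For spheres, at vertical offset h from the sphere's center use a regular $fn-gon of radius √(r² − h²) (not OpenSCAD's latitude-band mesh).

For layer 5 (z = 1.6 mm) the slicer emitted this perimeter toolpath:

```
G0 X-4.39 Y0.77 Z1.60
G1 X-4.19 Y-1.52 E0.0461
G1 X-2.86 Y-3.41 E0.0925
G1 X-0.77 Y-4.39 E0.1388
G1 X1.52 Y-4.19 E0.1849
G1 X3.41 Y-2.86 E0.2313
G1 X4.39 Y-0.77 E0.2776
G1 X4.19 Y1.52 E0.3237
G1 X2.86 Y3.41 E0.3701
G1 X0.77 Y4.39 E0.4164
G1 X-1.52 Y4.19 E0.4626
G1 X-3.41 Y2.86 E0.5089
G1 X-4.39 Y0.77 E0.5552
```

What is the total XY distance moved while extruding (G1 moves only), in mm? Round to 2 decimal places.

Sum the Euclidean lengths of each G1 segment: total = 27.67 mm.

27.67 mm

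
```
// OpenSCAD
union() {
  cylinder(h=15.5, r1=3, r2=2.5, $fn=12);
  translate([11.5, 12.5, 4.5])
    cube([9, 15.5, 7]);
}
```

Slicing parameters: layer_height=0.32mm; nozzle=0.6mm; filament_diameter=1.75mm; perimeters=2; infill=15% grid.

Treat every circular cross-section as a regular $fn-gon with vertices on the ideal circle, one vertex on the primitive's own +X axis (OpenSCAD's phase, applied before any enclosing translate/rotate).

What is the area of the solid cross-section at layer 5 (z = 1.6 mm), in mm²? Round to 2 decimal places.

26.08 mm²

At z = 1.6 mm: the cone: at t=0.103 of its height the radius interpolates to r₁+(r₂−r₁)t = 2.948, giving a regular 12-gon of that circumradius (area = (12/2)·2.948²·sin(360°/12) = 26.08 mm²); the cube at (11.5, 12.5) is not intersected at this z (z outside [4.5, 11.5]); Merging all regions: only the cone is present, so the union is just that shape — area = 26.08 mm². Overall, the cross-section is a single solid region. Net area = 26.08 mm².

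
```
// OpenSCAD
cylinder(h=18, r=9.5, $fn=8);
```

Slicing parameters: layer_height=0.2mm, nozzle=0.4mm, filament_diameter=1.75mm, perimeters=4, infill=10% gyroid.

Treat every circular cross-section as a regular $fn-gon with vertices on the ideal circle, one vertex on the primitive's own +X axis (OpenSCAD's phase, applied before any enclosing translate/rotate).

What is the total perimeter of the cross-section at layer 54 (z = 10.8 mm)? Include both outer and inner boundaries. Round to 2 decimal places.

58.17 mm

At z = 10.8 mm: the r=9.5 cylinder gives a regular 8-gon of circumradius 9.5 (constant along its height) (perimeter = 2·8·9.500·sin(180°/8) = 58.17 mm). Overall, the cross-section is a single solid region. Total boundary length (outer) = 58.17 mm.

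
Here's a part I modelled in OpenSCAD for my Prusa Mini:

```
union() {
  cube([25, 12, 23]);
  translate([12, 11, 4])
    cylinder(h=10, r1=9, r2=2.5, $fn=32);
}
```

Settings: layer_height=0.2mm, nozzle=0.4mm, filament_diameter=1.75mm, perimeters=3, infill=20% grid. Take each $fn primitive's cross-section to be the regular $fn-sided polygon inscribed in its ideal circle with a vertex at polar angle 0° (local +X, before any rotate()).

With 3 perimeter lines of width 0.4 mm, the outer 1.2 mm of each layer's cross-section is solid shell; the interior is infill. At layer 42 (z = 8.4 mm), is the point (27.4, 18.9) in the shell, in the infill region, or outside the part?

At z = 8.4 mm: the 25×12 cube contributes its full rectangle; the cone at (12, 11) contributes a regular 32-gon of circumradius 6.140 (interpolated between r1=9 and r2=2.5 at t=0.440); Combining (union): the regions partially overlap (shared area 71.02 mm²), so overlapping operands fuse into one piece — 1 connected region. Overall, the cross-section is a single solid region. The nearest boundary edge runs (25.00, 12.00)→(25.00, 0.00); distance from the point to it = 7.31 mm. The point is not inside any of the regions above, so it lies outside the cross-section (7.31 mm from the nearest boundary).

outside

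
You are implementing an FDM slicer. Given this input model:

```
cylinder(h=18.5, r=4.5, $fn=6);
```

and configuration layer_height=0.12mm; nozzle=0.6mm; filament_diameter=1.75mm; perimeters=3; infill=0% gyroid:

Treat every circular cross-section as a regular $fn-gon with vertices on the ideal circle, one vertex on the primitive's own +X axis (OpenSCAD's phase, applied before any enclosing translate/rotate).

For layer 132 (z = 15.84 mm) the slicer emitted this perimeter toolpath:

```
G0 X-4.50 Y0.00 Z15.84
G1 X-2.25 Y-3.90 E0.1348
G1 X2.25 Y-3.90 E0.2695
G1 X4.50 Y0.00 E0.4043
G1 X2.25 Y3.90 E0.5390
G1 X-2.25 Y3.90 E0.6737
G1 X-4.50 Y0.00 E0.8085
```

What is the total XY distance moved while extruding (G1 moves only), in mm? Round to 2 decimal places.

Sum the Euclidean lengths of each G1 segment: total = 27.01 mm.

27.01 mm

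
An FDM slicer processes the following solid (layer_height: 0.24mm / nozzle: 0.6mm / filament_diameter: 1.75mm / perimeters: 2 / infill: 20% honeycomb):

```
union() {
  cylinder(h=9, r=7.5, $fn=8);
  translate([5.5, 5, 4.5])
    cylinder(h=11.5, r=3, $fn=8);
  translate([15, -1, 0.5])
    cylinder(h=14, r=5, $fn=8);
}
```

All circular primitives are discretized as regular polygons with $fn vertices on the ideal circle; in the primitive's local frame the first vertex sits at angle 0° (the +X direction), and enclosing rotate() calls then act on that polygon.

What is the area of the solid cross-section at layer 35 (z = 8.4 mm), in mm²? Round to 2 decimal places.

245.38 mm²

At z = 8.4 mm: the r=7.5 cylinder contributes a regular 8-gon of circumradius 7.5 (area = (8/2)·7.500²·sin(360°/8) = 159.10 mm²); the r=3 cylinder at (5.5, 5) gives a regular 8-gon of circumradius 3 (constant along its height) (area = (8/2)·3.000²·sin(360°/8) = 25.46 mm²); the cylinder at (15, -1): section is a regular 8-gon, circumradius r=5 (area = (8/2)·5.000²·sin(360°/8) = 70.71 mm²); Merging all regions: the regions partially overlap — summed areas 255.27 mm² minus the doubly-counted overlap 9.89 mm² gives 245.38 mm² — area = 245.38 mm². Overall, the cross-section has 2 separate islands. Net area = 245.38 mm².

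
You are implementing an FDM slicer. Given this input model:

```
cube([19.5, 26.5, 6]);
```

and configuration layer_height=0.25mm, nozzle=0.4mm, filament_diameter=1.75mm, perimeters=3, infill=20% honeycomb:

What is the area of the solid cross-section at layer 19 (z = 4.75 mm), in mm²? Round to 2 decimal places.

At z = 4.75 mm: the cube (footprint 19.5×26.5) is included at this height (area 516.75 mm²). Overall, the cross-section is a single solid region. Net area = 516.75 mm².

516.75 mm²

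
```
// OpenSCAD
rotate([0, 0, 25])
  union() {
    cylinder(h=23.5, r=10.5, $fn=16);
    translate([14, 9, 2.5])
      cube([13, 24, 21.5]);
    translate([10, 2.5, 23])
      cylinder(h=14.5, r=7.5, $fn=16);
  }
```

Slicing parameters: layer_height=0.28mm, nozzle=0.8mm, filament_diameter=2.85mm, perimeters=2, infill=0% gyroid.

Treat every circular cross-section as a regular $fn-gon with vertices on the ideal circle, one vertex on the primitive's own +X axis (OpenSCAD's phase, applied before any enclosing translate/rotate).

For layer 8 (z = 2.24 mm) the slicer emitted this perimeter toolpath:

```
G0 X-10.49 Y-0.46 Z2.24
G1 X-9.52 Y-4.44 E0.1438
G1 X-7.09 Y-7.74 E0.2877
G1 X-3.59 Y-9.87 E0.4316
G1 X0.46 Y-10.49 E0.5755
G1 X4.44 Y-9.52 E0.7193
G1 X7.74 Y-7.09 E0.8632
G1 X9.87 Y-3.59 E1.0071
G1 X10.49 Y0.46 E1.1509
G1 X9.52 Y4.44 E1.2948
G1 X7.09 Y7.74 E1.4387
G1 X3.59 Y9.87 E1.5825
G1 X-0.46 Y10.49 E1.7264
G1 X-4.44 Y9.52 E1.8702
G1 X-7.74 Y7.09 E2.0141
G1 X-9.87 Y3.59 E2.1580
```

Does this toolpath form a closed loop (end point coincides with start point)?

no

Start point (G0): (-10.49, -0.46). End point (last G1): the path does not return to the start — open.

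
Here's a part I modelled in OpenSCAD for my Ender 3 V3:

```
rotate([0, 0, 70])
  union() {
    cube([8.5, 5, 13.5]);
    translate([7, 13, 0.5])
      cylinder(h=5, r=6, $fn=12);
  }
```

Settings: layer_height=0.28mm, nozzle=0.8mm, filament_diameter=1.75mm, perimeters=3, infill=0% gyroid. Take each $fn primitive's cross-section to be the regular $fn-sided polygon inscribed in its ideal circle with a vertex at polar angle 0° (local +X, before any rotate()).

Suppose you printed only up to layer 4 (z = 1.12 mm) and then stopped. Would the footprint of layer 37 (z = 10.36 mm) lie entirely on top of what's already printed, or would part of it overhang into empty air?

entirely on top

Compare the two slices. At z = 1.12: the 8.5×5 cube contributes its full rectangle (area 42.50 mm²); the r=6 cylinder at (7, 13) gives a regular 12-gon of circumradius 6 (constant along its height) (area = (12/2)·6.000²·sin(360°/12) = 108.00 mm²); Taking the union: the 2 present regions are separate (no shared area or edge), so areas and boundary lengths simply add and each stays a separate island — area = 150.50 mm²; (whole slice rotated 70° about Z — lengths, areas and connectivity unchanged). At z = 10.36: the cube (footprint 8.5×5) is included at this height (area 42.50 mm²); the cylinder at (7, 13) is not intersected at this z (z outside [0.5, 5.5]); Taking the union: only the 8.5×5 cube is present, so the union is just that shape — area = 42.50 mm²; (whole slice rotated 70° about Z — lengths, areas and connectivity unchanged). Checking containment: the cross-section at z = 10.36 is a subset of the cross-section at z = 1.12.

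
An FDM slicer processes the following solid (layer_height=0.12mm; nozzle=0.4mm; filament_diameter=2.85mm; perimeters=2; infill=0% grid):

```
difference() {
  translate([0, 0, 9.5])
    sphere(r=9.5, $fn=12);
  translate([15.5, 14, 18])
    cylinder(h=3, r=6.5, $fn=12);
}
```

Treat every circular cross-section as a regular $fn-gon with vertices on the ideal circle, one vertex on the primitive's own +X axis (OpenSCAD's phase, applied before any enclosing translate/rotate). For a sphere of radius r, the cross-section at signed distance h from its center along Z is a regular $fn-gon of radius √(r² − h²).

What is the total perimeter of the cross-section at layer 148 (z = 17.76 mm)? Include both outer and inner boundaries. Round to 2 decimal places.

At z = 17.76 mm: the r=9.5 sphere contributes a regular 12-gon of circumradius √(9.5²−8.26²) = 4.693 (perimeter = 2·12·4.693·sin(180°/12) = 29.15 mm); the cylinder at (15.5, 14) is absent (z outside [18, 21]); After the difference (first − rest): none of the subtracted shapes is present at this height, so the r=9.5 sphere is unchanged — boundary = 29.15 mm. Overall, the cross-section is a single solid region. Total boundary length (outer) = 29.15 mm.

29.15 mm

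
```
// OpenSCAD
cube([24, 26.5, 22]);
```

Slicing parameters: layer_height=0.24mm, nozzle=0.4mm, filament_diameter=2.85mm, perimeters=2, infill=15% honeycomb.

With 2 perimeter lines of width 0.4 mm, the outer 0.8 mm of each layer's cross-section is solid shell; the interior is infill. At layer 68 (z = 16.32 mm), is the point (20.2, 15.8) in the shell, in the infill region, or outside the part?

At z = 16.32 mm: the 24×26.5 cube contributes its full rectangle. Overall, the cross-section is a single solid region. The nearest boundary edge runs (24.00, 0.00)→(24.00, 26.50); distance from the point to it = 3.80 mm. The point is inside the cross-section and 3.80 mm from the nearest boundary — more than the 0.8 mm shell width (2 × 0.4), so it's in the infill interior.

infill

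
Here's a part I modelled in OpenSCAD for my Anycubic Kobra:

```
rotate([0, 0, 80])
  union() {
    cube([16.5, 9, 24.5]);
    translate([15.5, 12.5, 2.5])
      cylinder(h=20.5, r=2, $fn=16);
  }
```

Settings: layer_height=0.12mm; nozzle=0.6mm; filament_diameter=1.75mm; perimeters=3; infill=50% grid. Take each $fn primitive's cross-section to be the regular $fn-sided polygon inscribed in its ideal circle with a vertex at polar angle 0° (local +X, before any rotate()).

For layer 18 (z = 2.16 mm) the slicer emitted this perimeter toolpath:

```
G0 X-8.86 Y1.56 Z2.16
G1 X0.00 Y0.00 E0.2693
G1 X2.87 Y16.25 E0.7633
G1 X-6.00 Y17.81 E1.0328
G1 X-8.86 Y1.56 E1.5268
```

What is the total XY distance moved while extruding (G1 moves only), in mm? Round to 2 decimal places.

51.00 mm

Sum the Euclidean lengths of each G1 segment: total = 51.00 mm.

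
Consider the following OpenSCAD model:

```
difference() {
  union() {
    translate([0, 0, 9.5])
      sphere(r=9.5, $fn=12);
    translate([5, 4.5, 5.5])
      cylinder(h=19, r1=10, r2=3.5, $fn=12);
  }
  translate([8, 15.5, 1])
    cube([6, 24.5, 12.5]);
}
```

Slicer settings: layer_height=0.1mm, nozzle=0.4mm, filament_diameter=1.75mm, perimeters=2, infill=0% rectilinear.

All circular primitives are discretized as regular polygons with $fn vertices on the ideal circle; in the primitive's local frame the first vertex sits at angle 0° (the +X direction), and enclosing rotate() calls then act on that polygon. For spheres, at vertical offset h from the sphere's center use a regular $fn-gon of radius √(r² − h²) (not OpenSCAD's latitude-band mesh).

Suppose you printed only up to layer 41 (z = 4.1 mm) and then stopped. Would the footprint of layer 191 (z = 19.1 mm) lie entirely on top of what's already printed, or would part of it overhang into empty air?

Compare the two slices. At z = 4.1: the r=9.5 sphere slices to a regular 12-gon of circumradius 7.816 (√(r²−h²) with h=5.4 from center) (area = (12/2)·7.816²·sin(360°/12) = 183.27 mm²); the cone at (5, 4.5) is not intersected at this z (z outside [5.5, 24.5]); Combining (union): only the r=9.5 sphere is present, so the union is just that shape — area = 183.27 mm²; the cube at (8, 15.5) (footprint 6×24.5) is included at this height (area 147.00 mm²); Subtracting the remaining from the first: starting from that combined region (183.27 mm²), the 6×24.5 cube at (8, 15.5) misses the remaining region (no effect) — area = 183.27 mm². At z = 19.1: the sphere is not intersected at this z (|z−center|=9.600 > r=9.5); the cone at (5, 4.5) contributes a regular 12-gon of circumradius 5.347 (interpolated between r1=10 and r2=3.5 at t=0.716) (area = (12/2)·5.347²·sin(360°/12) = 85.78 mm²); Taking the union: only the cone at (5, 4.5) is present, so the union is just that shape — area = 85.78 mm²; the cube at (8, 15.5) is absent (z outside [1, 13.5]); After the difference (first − rest): none of the subtracted shapes is present at this height, so that combined region is unchanged — area = 85.78 mm². Checking containment: at z = 19.1 the cross-section extends beyond the z = 4.1 cross-section by about 40.07 mm².

part overhangs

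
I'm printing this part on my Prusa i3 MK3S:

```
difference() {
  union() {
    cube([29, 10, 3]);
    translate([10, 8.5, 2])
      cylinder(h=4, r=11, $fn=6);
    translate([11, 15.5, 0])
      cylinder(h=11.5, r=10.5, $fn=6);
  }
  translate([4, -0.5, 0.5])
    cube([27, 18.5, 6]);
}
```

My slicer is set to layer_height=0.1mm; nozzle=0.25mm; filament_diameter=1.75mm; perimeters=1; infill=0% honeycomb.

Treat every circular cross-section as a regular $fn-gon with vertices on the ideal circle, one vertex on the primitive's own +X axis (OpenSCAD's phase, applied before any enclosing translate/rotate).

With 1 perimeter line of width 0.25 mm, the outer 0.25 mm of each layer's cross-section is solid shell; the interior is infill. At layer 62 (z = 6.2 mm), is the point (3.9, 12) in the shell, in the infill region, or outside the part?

shell

At z = 6.2 mm: the cube does not reach this height (z outside [0, 3]); the cylinder at (10, 8.5) is not intersected at this z (z outside [2, 6]); the r=10.5 cylinder at (11, 15.5) contributes a regular 6-gon of circumradius 10.5; Merging all regions: only the r=10.5 cylinder at (11, 15.5) is present, so the union is just that shape — 1 connected region; the cube at (4, -0.5) is present — its section is the full 27×18.5 rectangle; Taking the first minus the rest: starting from that combined region, the 27×18.5 cube at (4, -0.5) partially overlaps it — only the 174.56 mm² overlap (of its 499.50 mm²) is removed, clipping the outline — 1 connected region. Overall, the cross-section is a single solid region. The nearest boundary edge runs (4.00, 18.00)→(4.00, 9.44); distance from the point to it = 0.10 mm. The point is inside the cross-section, 0.10 mm from the nearest boundary — within the 0.25 mm shell band (1 × 0.25).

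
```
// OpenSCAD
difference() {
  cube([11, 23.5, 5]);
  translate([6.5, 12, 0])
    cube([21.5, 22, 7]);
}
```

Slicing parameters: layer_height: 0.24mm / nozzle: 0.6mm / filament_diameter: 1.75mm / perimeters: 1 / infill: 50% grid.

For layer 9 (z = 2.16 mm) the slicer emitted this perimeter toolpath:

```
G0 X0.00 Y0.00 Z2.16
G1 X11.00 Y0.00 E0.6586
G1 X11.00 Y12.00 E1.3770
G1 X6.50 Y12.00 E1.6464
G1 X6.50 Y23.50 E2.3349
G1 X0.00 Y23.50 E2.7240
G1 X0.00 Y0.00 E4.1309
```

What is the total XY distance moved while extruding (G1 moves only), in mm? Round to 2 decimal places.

69.00 mm

Sum the Euclidean lengths of each G1 segment: total = 69.00 mm.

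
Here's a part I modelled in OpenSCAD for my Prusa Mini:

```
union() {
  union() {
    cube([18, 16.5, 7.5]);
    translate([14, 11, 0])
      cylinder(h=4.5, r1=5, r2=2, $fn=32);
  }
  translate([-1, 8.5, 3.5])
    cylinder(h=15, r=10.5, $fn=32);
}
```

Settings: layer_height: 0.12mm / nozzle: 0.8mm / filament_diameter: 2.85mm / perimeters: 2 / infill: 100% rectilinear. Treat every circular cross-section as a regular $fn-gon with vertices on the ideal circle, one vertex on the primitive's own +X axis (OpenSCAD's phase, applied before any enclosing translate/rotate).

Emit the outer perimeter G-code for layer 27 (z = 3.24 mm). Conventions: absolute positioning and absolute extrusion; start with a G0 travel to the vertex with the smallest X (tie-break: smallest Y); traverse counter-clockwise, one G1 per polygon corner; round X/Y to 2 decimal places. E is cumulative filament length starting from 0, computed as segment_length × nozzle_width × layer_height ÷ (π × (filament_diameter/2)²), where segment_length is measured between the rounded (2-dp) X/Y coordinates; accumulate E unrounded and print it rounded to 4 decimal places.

At z = 3.24 mm: the cube is present — its section is the full 18×16.5 rectangle; the cone at (14, 11): at t=0.720 of its height the radius interpolates to r₁+(r₂−r₁)t = 2.840, giving a regular 32-gon of that circumradius; Combining (union): the cone at (14, 11) lies entirely inside the 18×16.5 cube, so the union is just the 18×16.5 cube — 1 connected region; the cylinder at (-1, 8.5) is not intersected at this z (z outside [3.5, 18.5]); Combining (union): only that combined region is present, so the union is just that shape — 1 connected region. The outline is a single polygon with 4 vertices. Extrusion per mm of travel: 0.8 × 0.12 / (π × 1.425²) = 0.015048. Accumulating E over each segment gives final E = 1.0383.

G0 X0.00 Y0.00 Z3.24
G1 X18.00 Y0.00 E0.2709
G1 X18.00 Y16.50 E0.5192
G1 X0.00 Y16.50 E0.7900
G1 X0.00 Y0.00 E1.0383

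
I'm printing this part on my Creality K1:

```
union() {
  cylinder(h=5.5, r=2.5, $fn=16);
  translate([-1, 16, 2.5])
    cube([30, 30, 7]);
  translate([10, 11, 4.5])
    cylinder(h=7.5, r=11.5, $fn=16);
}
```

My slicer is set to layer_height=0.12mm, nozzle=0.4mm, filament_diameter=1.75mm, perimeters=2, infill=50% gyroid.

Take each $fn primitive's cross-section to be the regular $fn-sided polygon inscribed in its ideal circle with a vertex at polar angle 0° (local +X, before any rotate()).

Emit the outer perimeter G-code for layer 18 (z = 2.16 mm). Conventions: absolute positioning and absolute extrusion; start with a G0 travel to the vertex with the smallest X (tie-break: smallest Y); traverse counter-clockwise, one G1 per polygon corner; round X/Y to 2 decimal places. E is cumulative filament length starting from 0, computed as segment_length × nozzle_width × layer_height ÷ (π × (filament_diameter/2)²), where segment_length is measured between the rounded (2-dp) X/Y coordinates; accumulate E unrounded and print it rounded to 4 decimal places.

At z = 2.16 mm: the r=2.5 cylinder contributes a regular 16-gon of circumradius 2.5; the cube at (-1, 16) does not reach this height (z outside [2.5, 9.5]); the cylinder at (10, 11) does not reach this height (z outside [4.5, 12]); Merging all regions: only the r=2.5 cylinder is present, so the union is just that shape — 1 connected region. The outline is a single polygon with 16 vertices. Extrusion per mm of travel: 0.4 × 0.12 / (π × 0.875²) = 0.019956. Accumulating E over each segment gives final E = 0.3117.

G0 X-2.50 Y0.00 Z2.16
G1 X-2.31 Y-0.96 E0.0195
G1 X-1.77 Y-1.77 E0.0390
G1 X-0.96 Y-2.31 E0.0584
G1 X0.00 Y-2.50 E0.0779
G1 X0.96 Y-2.31 E0.0974
G1 X1.77 Y-1.77 E0.1169
G1 X2.31 Y-0.96 E0.1363
G1 X2.50 Y0.00 E0.1558
G1 X2.31 Y0.96 E0.1754
G1 X1.77 Y1.77 E0.1948
G1 X0.96 Y2.31 E0.2142
G1 X0.00 Y2.50 E0.2337
G1 X-0.96 Y2.31 E0.2533
G1 X-1.77 Y1.77 E0.2727
G1 X-2.31 Y0.96 E0.2921
G1 X-2.50 Y0.00 E0.3117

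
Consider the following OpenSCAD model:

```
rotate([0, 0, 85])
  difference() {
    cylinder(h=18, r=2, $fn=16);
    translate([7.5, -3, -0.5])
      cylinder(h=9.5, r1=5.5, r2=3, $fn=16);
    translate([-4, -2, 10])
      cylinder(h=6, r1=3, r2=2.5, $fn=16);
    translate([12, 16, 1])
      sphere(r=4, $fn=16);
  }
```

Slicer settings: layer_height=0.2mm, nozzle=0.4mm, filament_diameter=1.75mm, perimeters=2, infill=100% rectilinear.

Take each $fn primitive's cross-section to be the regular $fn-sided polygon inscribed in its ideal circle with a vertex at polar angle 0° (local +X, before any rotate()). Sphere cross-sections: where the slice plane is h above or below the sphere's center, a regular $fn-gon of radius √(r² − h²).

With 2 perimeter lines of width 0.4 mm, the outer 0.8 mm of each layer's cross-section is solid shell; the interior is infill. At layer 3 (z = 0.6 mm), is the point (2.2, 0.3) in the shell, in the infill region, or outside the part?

outside

At z = 0.6 mm: the r=2 cylinder contributes a regular 16-gon of circumradius 2; the cone at (7.5, -3) contributes a regular 16-gon of circumradius 5.211 (interpolated between r1=5.5 and r2=3 at t=0.116); the cone at (-4, -2) is absent (z outside [10, 16]); the sphere at (12, 16): section is a regular 16-gon, circumradius = √(r²−h²) = √(4²−0.4²) = 3.980; Subtracting the remaining from the first: starting from the r=2 cylinder, the cone at (7.5, -3) misses the remaining region (no effect); the r=4 sphere at (12, 16) misses the remaining region (no effect) — 1 connected region; (whole slice rotated 85° about Z — lengths, areas and connectivity unchanged). Overall, the cross-section is a single solid region. Undo the 85° rotation: the query point maps to (0.491, -2.165) in the un-rotated model frame. The nearest boundary edge runs (0.77, -1.85)→(-0.00, -2.00); distance from the point to it = 0.26 mm. The point is not inside any of the regions above, so it lies outside the cross-section (0.26 mm from the nearest boundary).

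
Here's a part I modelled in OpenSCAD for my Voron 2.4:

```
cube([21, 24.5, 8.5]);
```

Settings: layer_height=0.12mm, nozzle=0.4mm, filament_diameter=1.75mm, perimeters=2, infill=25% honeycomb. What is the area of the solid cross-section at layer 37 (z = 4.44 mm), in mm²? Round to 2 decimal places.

At z = 4.44 mm: the cube (footprint 21×24.5) is included at this height (area 514.50 mm²). Overall, the cross-section is a single solid region. Net area = 514.50 mm².

514.50 mm²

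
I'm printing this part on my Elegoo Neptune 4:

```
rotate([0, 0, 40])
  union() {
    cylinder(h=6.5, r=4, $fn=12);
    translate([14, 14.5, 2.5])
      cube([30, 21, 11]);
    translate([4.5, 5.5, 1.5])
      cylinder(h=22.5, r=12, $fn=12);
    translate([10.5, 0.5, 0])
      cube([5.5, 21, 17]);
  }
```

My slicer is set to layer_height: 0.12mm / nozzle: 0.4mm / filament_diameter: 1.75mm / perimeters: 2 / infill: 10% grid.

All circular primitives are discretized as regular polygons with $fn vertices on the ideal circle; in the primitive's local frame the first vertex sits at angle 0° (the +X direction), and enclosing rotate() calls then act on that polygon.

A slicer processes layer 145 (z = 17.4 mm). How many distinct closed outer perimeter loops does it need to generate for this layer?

At z = 17.4 mm: the cylinder is not intersected at this z (z outside [0, 6.5]); the cube at (14, 14.5) does not reach this height (z outside [2.5, 13.5]); the cylinder at (4.5, 5.5): section is a regular 12-gon, circumradius r=12; the cube at (10.5, 0.5) is absent (z outside [0, 17]); Taking the union: only the r=12 cylinder at (4.5, 5.5) is present, so the union is just that shape — 1 connected region; (rotated 40° about Z; rotation is an isometry so areas/perimeters/island counts are preserved). The result has 1 disconnected region.

1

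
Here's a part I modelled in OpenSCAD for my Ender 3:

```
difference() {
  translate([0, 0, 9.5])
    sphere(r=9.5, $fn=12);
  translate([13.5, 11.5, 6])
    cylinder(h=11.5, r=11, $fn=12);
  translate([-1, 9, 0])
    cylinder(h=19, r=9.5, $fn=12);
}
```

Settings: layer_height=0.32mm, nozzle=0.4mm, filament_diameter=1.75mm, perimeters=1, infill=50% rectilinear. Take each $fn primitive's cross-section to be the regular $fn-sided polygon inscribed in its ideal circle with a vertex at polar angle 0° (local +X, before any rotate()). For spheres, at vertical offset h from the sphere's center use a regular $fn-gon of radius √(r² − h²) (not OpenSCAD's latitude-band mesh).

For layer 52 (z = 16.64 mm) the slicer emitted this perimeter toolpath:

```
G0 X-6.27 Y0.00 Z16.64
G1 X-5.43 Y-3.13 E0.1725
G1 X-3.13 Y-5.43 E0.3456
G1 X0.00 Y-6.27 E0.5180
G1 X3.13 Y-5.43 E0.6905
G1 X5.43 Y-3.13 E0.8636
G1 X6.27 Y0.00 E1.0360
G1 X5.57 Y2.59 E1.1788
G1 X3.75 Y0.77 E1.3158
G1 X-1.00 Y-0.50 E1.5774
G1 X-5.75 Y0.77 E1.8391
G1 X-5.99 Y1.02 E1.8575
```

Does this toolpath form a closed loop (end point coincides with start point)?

Start point (G0): (-6.27, 0.00). End point (last G1): the path does not return to the start — open.

no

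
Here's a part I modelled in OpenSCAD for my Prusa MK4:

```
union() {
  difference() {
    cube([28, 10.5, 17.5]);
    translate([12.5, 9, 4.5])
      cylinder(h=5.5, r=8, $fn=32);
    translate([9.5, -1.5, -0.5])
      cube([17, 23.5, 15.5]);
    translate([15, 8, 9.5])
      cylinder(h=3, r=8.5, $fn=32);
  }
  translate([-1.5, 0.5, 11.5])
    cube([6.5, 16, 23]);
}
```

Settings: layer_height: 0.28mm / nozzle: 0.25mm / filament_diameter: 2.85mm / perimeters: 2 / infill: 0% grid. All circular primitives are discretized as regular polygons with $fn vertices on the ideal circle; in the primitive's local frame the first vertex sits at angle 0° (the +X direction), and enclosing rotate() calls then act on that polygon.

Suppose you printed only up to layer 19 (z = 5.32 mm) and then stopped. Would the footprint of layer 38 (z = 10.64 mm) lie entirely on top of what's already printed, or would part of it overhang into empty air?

Compare the two slices. At z = 5.32: the cube is present — its section is the full 28×10.5 rectangle (area 294.00 mm²); the r=8 cylinder at (12.5, 9) contributes a regular 32-gon of circumradius 8 (area = (32/2)·8.000²·sin(360°/32) = 199.77 mm²); the cube at (9.5, -1.5) is present — its section is the full 17×23.5 rectangle (area 399.50 mm²); the cylinder at (15, 8) does not reach this height (z outside [9.5, 12.5]); After the difference (first − rest): starting from the 28×10.5 cube (294.00 mm²), the r=8 cylinder at (12.5, 9) partially overlaps it — only the 123.66 mm² overlap (of its 199.77 mm²) is removed, clipping the outline; the 17×23.5 cube at (9.5, -1.5) partially overlaps it — only the 88.82 mm² overlap (of its 399.50 mm²) is removed, clipping the outline — area = 81.51 mm²; the cube at (-1.5, 0.5) is absent (z outside [11.5, 34.5]); Taking the union: only the result so far is present, so the union is just that shape — area = 81.51 mm². At z = 10.64: the 28×10.5 cube contributes its full rectangle (area 294.00 mm²); the cylinder at (12.5, 9) is absent (z outside [4.5, 10]); the cube at (9.5, -1.5) (footprint 17×23.5) is included at this height (area 399.50 mm²); the cylinder at (15, 8): section is a regular 32-gon, circumradius r=8.5 (area = (32/2)·8.500²·sin(360°/32) = 225.52 mm²); Taking the first minus the rest: starting from the 28×10.5 cube (294.00 mm²), the 17×23.5 cube at (9.5, -1.5) partially overlaps it — only the 178.50 mm² overlap (of its 399.50 mm²) is removed, clipping the outline; the r=8.5 cylinder at (15, 8) partially overlaps it — only the 20.42 mm² overlap (of its 225.52 mm²) is removed, clipping the outline — area = 95.08 mm²; the cube at (-1.5, 0.5) does not reach this height (z outside [11.5, 34.5]); Taking the union: only that combined region is present, so the union is just that shape — area = 95.08 mm². Checking containment: at z = 10.64 the cross-section extends beyond the z = 5.32 cross-section by about 13.57 mm².

part overhangs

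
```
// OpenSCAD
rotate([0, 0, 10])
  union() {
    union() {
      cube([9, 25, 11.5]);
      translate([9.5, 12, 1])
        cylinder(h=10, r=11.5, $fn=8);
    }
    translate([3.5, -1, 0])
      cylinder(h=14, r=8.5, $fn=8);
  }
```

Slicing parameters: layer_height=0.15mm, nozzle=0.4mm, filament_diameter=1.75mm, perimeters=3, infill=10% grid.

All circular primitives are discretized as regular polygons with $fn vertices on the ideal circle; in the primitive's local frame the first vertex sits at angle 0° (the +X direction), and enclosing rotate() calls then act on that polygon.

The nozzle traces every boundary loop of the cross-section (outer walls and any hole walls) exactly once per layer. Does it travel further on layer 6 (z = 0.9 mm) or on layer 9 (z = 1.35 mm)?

layer 9 (z = 1.35 mm)

Layer 6 (z = 0.9): the cube (footprint 9×25) is included at this height (perimeter 68.00 mm); the cylinder at (9.5, 12) is absent (z outside [1, 11]); Taking the union: only the 9×25 cube is present, so the union is just that shape — boundary = 68.00 mm; the cylinder at (3.5, -1): section is a regular 8-gon, circumradius r=8.5 (perimeter = 2·8·8.500·sin(180°/8) = 52.04 mm); Combining (union): the regions partially overlap (shared area 58.70 mm²), so the edge portions inside another operand are dropped and the merged outline is re-measured after clipping — boundary = 90.03 mm; (rotated 10° about Z; rotation is an isometry so areas/perimeters/island counts are preserved). So its perimeter = 90.03 mm. Layer 9 (z = 1.35): the cube is present — its section is the full 9×25 rectangle (perimeter 68.00 mm); the r=11.5 cylinder at (9.5, 12) gives a regular 8-gon of circumradius 11.5 (constant along its height) (perimeter = 2·8·11.500·sin(180°/8) = 70.41 mm); Taking the union: the regions partially overlap (shared area 165.98 mm²), so the edge portions inside another operand are dropped and the merged outline is re-measured after clipping — boundary = 82.50 mm; the r=8.5 cylinder at (3.5, -1) contributes a regular 8-gon of circumradius 8.5 (perimeter = 2·8·8.500·sin(180°/8) = 52.04 mm); Taking the union: the regions partially overlap (shared area 64.59 mm²), so the edge portions inside another operand are dropped and the merged outline is re-measured after clipping — boundary = 102.05 mm; (rotated 10° about Z; rotation is an isometry so areas/perimeters/island counts are preserved). So its perimeter = 102.05 mm. Layer 9 is larger (102.05 vs 90.03 mm).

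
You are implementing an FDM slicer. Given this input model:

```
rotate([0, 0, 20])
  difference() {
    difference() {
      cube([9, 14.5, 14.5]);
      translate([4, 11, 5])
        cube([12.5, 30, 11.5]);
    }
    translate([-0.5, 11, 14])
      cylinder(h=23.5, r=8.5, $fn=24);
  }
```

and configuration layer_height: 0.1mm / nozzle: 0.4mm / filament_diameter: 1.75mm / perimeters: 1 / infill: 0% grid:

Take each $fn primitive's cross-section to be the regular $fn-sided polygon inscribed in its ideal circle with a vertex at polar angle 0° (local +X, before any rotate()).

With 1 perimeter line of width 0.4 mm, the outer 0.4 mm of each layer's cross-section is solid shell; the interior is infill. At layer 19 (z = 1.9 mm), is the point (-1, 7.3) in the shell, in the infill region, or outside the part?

infill

At z = 1.9 mm: the cube (footprint 9×14.5) is included at this height; the cube at (4, 11) is not intersected at this z (z outside [5, 16.5]); Taking the first minus the rest: none of the subtracted shapes is present at this height, so the 9×14.5 cube is unchanged — 1 connected region; the cylinder at (-0.5, 11) is not intersected at this z (z outside [14, 37.5]); After the difference (first − rest): none of the subtracted shapes is present at this height, so the result so far is unchanged — 1 connected region; (whole slice rotated 20° about Z — lengths, areas and connectivity unchanged). Overall, the cross-section is a single solid region. Undo the 20° rotation: the query point maps to (1.557, 7.202) in the un-rotated model frame. The nearest boundary edge runs (0.00, 14.50)→(0.00, 0.00); distance from the point to it = 1.56 mm. The point is inside the cross-section and 1.56 mm from the nearest boundary — more than the 0.4 mm shell width (1 × 0.4), so it's in the infill interior.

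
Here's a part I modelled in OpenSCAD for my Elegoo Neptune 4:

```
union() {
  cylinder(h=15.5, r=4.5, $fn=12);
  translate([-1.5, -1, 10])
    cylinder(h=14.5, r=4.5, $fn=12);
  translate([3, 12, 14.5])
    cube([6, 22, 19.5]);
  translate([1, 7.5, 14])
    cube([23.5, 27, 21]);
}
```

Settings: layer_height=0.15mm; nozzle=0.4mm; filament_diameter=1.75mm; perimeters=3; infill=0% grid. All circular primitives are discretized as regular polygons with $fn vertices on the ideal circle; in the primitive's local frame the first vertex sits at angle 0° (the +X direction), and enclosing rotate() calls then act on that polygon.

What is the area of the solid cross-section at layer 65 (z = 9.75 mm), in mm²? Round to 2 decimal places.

At z = 9.75 mm: the cylinder: section is a regular 12-gon, circumradius r=4.5 (area = (12/2)·4.500²·sin(360°/12) = 60.75 mm²); the cylinder at (-1.5, -1) is absent (z outside [10, 24.5]); the cube at (3, 12) is not intersected at this z (z outside [14.5, 34]); the cube at (1, 7.5) does not reach this height (z outside [14, 35]); Combining (union): only the r=4.5 cylinder is present, so the union is just that shape — area = 60.75 mm². Overall, the cross-section is a single solid region. Net area = 60.75 mm².

60.75 mm²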